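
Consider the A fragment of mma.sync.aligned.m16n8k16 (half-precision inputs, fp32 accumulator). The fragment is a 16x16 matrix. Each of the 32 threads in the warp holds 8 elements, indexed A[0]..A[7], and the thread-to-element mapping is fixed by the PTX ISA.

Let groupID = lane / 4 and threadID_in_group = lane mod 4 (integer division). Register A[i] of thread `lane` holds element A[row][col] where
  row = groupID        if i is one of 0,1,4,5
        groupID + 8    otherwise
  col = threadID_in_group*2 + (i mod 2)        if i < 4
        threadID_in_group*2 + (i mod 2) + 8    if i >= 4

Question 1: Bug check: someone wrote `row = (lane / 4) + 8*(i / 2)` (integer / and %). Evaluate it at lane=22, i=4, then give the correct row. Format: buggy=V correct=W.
`(lane / 4) + 8*(i / 2)`[22,4]→21
L=22→G=22>>2=5, T=22&3=2
[4]→row 5+0=5  col 2·2+0+8=12
row: 21 vs 5

buggy=21 correct=5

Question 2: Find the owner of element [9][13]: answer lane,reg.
r=9->g=1,rb=1  c=13->cb=1,t=2,b0=1
L=1*4+2=6  i=1*4+1*2+1=7

6,7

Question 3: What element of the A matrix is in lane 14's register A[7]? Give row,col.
11,13

L=14→G=14>>2=3, T=14&3=2
[7]→row 3+8=11  col 2·2+1+8=13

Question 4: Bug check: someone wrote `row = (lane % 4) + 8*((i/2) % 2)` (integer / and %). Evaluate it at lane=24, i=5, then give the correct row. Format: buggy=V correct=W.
`(lane % 4) + 8*((i/2) % 2)`[24,5]=>0
L=24=>grp=24>>2=6, tig=24&3=0
[5]=>row 6+0=6  col 0·2+1+8=9
row: 0 vs 6

buggy=0 correct=6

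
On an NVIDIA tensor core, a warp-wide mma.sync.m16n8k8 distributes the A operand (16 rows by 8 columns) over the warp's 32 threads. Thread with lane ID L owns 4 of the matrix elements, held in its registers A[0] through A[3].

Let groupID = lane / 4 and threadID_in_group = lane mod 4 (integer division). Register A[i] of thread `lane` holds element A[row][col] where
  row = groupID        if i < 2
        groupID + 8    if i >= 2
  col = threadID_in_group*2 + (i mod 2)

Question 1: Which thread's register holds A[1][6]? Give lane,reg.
r=1⇒gr=1,Rb=0  c=6⇒th=3,odd=0
L=1*4+3=7  i=0*2+0=0

7,0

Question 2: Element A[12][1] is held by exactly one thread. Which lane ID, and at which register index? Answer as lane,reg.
16,3

r=12->g=4,rb=1  c=1->t=0,b0=1
L=4*4+0=16  i=1*2+1=3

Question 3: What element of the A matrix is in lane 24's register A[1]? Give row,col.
24: G=6,T=0
[1] (6+0,0*2+1) = (6,1)

6,1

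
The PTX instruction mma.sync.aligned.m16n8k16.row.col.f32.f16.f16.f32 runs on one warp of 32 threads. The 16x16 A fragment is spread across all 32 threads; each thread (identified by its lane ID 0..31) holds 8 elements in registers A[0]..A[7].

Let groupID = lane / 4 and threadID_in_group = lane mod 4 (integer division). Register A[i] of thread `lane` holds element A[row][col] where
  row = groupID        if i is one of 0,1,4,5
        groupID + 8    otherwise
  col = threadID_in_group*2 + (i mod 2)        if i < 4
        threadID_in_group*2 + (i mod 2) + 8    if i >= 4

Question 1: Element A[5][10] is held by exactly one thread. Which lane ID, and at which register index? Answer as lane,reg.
21,4

r=5⇒gr=5,Rb=0  c=10⇒Cb=1,th=1,odd=0
L=5*4+1=21  i=1*4+0*2+0=4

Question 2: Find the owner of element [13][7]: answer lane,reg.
23,3

r:13=>grp=5,rB=1  c:7=>cB=0,tig=3,lo=1
L=5*4+3=23  i=0*4+1*2+1=3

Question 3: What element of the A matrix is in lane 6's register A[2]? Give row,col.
L=6->g=6>>2=1, t=6&3=2
[2]->row 1+8=9  col 2·2+0+0=4

9,4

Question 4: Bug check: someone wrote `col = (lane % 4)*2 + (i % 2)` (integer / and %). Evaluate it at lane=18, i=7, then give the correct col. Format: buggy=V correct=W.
`(lane % 4)*2 + (i % 2)`[18,7]->5
L=18->gid=18>>2=4, tid=18&3=2
[7]->row 4+8=12  col 2·2+1+8=13
col: 5 vs 13

buggy=5 correct=13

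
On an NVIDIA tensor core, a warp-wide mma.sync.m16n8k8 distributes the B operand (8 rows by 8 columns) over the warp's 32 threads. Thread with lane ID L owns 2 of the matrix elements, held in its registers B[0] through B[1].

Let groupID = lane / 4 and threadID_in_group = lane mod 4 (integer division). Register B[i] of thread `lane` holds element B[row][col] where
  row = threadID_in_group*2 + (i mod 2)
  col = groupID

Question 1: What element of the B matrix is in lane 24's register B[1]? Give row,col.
1,6

24: G=6,T=0
[1] (0*2+1,6) = (1,6)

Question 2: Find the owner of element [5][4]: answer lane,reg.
c=4->g=4  r=5->t=2,b0=1
L=4*4+2=18  i=1=1

18,1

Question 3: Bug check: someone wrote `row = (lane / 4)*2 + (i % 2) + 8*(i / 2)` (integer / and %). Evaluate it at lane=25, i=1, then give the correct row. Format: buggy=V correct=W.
buggy=13 correct=3

`(lane / 4)*2 + (i % 2) + 8*(i / 2)`[25,1]=>13
lane 25=>25/4=6, 25 mod 4=1
i=1  r:2·1+1=>3  c:6
row: 13 vs 3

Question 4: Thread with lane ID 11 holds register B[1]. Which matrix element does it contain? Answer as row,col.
11: gr=2,th=3
[1] (3*2+1,2) = (7,2)

7,2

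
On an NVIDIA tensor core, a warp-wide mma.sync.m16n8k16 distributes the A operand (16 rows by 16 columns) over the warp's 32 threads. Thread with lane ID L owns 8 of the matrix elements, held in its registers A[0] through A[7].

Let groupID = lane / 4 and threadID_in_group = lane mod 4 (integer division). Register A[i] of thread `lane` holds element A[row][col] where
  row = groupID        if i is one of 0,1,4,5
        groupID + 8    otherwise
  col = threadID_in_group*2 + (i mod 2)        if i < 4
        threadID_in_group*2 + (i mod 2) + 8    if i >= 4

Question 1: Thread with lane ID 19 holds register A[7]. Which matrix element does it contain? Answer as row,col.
12,15

L=19->g=19>>2=4, t=19&3=3
[7]->row 4+8=12  col 3·2+1+8=15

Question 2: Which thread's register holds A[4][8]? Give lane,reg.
16,4

r=4→G=4,rhi=0  c=8→chi=1,T=0,p=0
L=4*4+0=16  i=1*4+0*2+0=4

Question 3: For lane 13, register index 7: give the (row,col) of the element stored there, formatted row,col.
lane 13->13/4=3, 13 mod 4=1
i=7  r:3+8->11  c:2·1+1+8->11

11,11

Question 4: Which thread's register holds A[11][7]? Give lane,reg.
r:11=>grp=3,rB=1  c:7=>cB=0,tig=3,lo=1
L=3*4+3=15  i=0*4+1*2+1=3

15,3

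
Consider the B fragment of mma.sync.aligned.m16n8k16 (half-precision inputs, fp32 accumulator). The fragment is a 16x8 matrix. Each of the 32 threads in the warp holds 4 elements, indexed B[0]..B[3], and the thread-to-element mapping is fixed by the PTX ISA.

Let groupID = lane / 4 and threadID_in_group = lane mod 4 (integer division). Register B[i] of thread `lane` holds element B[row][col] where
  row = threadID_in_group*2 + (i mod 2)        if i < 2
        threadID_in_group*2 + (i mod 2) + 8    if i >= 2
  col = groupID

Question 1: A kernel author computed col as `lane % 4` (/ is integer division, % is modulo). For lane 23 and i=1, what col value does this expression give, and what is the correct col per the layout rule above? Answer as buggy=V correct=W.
`lane % 4`[23,1]→3
lane 23→23/4=5, 23 mod 4=3
i=1  r:2·3+1+0→7  c:5
col: 3 vs 5

buggy=3 correct=5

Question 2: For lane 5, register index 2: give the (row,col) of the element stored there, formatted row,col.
5: grp=1,tig=1
[2] (1*2+0+8,1) = (10,1)

10,1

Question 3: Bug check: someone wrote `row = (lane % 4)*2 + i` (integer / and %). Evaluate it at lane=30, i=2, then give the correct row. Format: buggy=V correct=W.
`(lane % 4)*2 + i`[30,2]→6
30: G=7,T=2
[2] (2*2+0+8,7) = (12,7)
row: 6 vs 12

buggy=6 correct=12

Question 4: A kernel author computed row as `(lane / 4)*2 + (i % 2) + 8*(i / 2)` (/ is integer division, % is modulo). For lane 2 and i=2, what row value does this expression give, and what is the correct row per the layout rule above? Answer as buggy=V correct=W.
`(lane / 4)*2 + (i % 2) + 8*(i / 2)`[2,2]→8
2: G=0,T=2
[2] (2*2+0+8,0) = (12,0)
row: 8 vs 12

buggy=8 correct=12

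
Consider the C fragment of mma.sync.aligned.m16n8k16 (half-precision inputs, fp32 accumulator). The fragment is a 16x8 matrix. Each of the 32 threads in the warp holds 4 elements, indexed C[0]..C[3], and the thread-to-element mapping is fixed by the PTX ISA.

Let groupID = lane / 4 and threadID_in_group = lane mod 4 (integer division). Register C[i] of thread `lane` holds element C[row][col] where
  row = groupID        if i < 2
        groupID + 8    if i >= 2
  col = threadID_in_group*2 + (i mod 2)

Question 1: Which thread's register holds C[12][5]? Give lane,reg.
r=12→G=4,rhi=1  c=5→T=2,p=1
L=4*4+2=18  i=1*2+1=3

18,3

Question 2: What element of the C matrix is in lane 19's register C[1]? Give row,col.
lane 19⇒19/4=4, 19 mod 4=3
i=1  r:4+0⇒4  c:2·3+1⇒7

4,7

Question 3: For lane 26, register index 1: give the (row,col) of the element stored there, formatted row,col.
6,5

26: gr=6,th=2
[1] (6+0,2*2+1) = (6,5)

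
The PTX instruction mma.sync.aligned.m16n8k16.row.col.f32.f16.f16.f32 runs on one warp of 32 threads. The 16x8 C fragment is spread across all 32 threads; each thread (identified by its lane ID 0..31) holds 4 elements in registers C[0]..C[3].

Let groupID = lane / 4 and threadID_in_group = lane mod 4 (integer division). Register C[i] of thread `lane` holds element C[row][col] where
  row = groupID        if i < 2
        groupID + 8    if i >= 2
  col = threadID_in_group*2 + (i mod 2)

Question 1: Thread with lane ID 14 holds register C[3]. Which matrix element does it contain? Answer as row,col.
11,5

L=14=>grp=14>>2=3, tig=14&3=2
[3]=>row 3+8=11  col 2·2+1=5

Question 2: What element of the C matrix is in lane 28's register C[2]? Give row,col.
15,0

L=28->g=28>>2=7, t=28&3=0
[2]->row 7+8=15  col 0·2+0=0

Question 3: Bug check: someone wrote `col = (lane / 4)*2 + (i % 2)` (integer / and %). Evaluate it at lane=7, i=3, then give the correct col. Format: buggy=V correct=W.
`(lane / 4)*2 + (i % 2)`[7,3]->3
L=7->gid=7>>2=1, tid=7&3=3
[3]->row 1+8=9  col 3·2+1=7
col: 3 vs 7

buggy=3 correct=7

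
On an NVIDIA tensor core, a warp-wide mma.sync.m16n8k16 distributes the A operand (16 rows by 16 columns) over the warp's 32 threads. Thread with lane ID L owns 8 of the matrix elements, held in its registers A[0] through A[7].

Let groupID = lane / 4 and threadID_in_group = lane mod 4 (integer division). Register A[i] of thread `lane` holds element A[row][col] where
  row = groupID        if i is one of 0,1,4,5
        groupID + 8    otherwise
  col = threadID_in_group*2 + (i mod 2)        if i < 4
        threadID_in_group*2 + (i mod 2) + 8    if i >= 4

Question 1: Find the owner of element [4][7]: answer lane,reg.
r:4=>grp=4,rB=0  c:7=>cB=0,tig=3,lo=1
L=4*4+3=19  i=0*4+0*2+1=1

19,1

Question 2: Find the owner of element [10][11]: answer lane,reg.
9,7

r=10→G=2,rhi=1  c=11→chi=1,T=1,p=1
L=2*4+1=9  i=1*4+1*2+1=7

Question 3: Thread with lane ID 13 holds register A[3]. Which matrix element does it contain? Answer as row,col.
lane 13: gr=3 (13/4), th=1 (13%4)
i=3: r=3+8=11, c=1*2+1+0=3

11,3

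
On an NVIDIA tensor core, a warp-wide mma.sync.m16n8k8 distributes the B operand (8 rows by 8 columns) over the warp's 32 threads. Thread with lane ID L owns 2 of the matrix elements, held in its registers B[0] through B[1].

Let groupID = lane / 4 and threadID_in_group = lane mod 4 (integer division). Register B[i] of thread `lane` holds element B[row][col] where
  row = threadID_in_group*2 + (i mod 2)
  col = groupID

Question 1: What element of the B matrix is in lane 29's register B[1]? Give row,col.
L=29->gid=29>>2=7, tid=29&3=1
[1]->row 1·2+1=3  col gid=7

3,7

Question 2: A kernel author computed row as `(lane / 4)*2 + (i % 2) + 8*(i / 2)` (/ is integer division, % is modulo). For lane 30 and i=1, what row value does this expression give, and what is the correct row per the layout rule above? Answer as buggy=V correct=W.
buggy=15 correct=5

`(lane / 4)*2 + (i % 2) + 8*(i / 2)`[30,1]->15
30: gid=7,tid=2
[1] (2*2+1,7) = (5,7)
row: 15 vs 5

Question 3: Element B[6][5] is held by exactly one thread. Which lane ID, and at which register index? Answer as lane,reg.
23,0

c: 5->gid=5  r: 6->tid=3,i&1=0
L=5*4+3=23  i=0=0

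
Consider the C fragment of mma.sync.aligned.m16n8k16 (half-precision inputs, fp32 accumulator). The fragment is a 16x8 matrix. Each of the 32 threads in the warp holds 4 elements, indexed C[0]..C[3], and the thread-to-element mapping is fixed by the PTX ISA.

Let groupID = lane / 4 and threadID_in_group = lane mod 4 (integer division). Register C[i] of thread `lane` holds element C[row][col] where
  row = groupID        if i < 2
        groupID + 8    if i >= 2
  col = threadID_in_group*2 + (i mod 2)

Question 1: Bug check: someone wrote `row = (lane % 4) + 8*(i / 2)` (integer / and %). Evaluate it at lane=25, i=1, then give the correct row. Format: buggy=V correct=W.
buggy=1 correct=6

`(lane % 4) + 8*(i / 2)`[25,1]⇒1
L=25⇒gr=25>>2=6, th=25&3=1
[1]⇒row 6+0=6  col 1·2+1=3
row: 1 vs 6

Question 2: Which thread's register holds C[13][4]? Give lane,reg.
r=13→G=5,rhi=1  c=4→T=2,p=0
L=5*4+2=22  i=1*2+0=2

22,2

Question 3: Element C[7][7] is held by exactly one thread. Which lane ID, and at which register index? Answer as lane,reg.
31,1

r=7->g=7,rb=0  c=7->t=3,b0=1
L=7*4+3=31  i=0*2+1=1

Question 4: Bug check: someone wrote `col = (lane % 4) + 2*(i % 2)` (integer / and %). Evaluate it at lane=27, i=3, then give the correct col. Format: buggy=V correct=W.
buggy=5 correct=7

`(lane % 4) + 2*(i % 2)`[27,3]=>5
lane 27: grp=6 (27/4), tig=3 (27%4)
i=3: r=6+8=14, c=3*2+1=7
col: 5 vs 7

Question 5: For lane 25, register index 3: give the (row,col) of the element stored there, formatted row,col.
L=25→G=25>>2=6, T=25&3=1
[3]→row 6+8=14  col 1·2+1=3

14,3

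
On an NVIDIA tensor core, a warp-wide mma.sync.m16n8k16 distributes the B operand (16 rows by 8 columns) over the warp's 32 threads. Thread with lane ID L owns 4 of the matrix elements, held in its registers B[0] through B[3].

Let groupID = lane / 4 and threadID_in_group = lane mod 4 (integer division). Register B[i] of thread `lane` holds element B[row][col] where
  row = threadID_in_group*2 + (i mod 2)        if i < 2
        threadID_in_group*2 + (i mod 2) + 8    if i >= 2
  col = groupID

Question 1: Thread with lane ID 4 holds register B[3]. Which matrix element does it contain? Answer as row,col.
9,1

lane 4: gid=1 (4/4), tid=0 (4%4)
i=3: r=0*2+1+8=9, c=gid=1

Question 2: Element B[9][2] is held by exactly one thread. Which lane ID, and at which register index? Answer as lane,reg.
8,3

c:2=>grp=2  r:9=>rB=1,tig=0,lo=1
L=2*4+0=8  i=1*2+1=3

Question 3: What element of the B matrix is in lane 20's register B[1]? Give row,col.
lane 20->20/4=5, 20 mod 4=0
i=1  r:2·0+1+0->1  c:5

1,5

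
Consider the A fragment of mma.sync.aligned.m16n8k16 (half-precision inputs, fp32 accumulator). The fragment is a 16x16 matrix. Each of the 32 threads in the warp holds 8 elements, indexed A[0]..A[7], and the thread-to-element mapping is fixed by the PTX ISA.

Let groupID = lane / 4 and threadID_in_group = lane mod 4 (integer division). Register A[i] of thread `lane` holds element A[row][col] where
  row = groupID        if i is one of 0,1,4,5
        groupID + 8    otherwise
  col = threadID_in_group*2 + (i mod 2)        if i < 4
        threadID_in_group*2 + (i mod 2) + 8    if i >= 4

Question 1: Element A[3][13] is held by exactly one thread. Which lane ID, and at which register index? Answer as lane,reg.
r=3⇒gr=3,Rb=0  c=13⇒Cb=1,th=2,odd=1
L=3*4+2=14  i=1*4+0*2+1=5

14,5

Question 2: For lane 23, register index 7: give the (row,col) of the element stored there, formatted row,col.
13,15

23: grp=5,tig=3
[7] (5+8,3*2+1+8) = (13,15)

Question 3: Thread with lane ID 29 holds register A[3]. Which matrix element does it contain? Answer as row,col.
lane 29=>29/4=7, 29 mod 4=1
i=3  r:7+8=>15  c:2·1+1+0=>3

15,3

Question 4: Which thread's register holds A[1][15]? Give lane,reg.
7,5

r:1=>grp=1,rB=0  c:15=>cB=1,tig=3,lo=1
L=1*4+3=7  i=1*4+0*2+1=5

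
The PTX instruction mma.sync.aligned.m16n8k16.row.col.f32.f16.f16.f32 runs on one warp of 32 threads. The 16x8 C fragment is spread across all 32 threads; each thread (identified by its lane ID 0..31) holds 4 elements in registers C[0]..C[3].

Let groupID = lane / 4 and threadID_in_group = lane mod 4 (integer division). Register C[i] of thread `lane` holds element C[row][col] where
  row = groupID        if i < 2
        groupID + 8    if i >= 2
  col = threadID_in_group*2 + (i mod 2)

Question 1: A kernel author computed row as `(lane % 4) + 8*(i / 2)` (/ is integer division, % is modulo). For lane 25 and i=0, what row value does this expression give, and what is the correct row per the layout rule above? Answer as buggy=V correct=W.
buggy=1 correct=6

`(lane % 4) + 8*(i / 2)`[25,0]->1
lane 25: g=6 (25/4), t=1 (25%4)
i=0: r=6+0=6, c=1*2+0=2
row: 1 vs 6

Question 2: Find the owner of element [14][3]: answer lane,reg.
25,3

r:14=>grp=6,rB=1  c:3=>tig=1,lo=1
L=6*4+1=25  i=1*2+1=3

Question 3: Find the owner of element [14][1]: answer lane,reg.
24,3

r=14→G=6,rhi=1  c=1→T=0,p=1
L=6*4+0=24  i=1*2+1=3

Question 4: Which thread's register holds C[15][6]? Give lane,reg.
31,2

r: 15->gid=7,r8=1  c: 6->tid=3,i&1=0
L=7*4+3=31  i=1*2+0=2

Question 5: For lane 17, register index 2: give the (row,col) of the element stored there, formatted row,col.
17: gid=4,tid=1
[2] (4+8,1*2+0) = (12,2)

12,2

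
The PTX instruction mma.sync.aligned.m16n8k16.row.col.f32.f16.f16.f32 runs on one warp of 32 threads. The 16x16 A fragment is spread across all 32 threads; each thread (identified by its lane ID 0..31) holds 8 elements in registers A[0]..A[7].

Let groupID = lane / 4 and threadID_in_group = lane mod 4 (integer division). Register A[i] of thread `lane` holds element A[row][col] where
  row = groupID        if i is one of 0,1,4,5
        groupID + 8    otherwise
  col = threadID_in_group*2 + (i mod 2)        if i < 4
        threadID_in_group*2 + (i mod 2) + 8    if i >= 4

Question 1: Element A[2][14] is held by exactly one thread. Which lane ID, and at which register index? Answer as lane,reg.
r=2⇒gr=2,Rb=0  c=14⇒Cb=1,th=3,odd=0
L=2*4+3=11  i=1*4+0*2+0=4

11,4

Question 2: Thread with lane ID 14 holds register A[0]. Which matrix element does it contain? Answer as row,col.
3,4

lane 14: g=3 (14/4), t=2 (14%4)
i=0: r=3+0=3, c=2*2+0+0=4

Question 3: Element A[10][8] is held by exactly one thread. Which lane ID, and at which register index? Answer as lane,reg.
8,6

r: 10->gid=2,r8=1  c: 8->c8=1,tid=0,i&1=0
L=2*4+0=8  i=1*4+1*2+0=6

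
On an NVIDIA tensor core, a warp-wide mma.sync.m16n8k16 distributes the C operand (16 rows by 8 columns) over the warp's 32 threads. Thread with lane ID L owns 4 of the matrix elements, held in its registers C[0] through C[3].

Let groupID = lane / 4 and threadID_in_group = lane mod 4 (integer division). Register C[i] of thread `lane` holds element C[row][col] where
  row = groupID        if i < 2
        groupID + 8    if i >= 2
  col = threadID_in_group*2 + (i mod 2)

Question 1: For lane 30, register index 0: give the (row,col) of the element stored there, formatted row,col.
L=30->g=30>>2=7, t=30&3=2
[0]->row 7+0=7  col 2·2+0=4

7,4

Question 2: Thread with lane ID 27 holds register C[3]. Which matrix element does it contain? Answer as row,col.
lane 27⇒27/4=6, 27 mod 4=3
i=3  r:6+8⇒14  c:2·3+1⇒7

14,7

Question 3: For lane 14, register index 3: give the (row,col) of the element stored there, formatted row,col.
11,5

14: grp=3,tig=2
[3] (3+8,2*2+1) = (11,5)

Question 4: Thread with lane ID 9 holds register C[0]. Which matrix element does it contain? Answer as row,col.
2,2

9: grp=2,tig=1
[0] (2+0,1*2+0) = (2,2)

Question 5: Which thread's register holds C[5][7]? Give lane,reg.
23,1

r:5=>grp=5,rB=0  c:7=>tig=3,lo=1
L=5*4+3=23  i=0*2+1=1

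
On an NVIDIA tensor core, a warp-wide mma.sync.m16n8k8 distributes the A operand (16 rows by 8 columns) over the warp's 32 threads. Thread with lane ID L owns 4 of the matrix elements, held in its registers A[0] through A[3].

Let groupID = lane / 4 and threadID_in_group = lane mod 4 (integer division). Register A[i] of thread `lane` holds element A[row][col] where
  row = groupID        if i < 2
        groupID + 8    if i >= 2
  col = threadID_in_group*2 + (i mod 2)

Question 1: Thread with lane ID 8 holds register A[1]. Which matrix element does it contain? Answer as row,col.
lane 8→8/4=2, 8 mod 4=0
i=1  r:2+0→2  c:2·0+1→1

2,1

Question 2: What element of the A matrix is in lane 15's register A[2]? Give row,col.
15: g=3,t=3
[2] (3+8,3*2+0) = (11,6)

11,6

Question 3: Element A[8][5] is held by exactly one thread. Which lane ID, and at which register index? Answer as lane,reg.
2,3

r=8->g=0,rb=1  c=5->t=2,b0=1
L=0*4+2=2  i=1*2+1=3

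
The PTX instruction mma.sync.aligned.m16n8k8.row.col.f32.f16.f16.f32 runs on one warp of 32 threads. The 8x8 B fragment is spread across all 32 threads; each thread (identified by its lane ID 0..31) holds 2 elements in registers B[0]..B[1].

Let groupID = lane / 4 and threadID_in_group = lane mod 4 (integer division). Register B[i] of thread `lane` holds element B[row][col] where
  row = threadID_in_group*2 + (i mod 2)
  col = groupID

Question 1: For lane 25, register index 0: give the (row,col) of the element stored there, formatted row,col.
2,6

25: gid=6,tid=1
[0] (1*2+0,6) = (2,6)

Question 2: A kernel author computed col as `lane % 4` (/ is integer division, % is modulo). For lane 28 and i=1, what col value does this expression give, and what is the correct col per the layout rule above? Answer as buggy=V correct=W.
`lane % 4`[28,1]→0
lane 28→28/4=7, 28 mod 4=0
i=1  r:2·0+1→1  c:7
col: 0 vs 7

buggy=0 correct=7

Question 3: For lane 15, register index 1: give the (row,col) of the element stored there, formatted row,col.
lane 15->15/4=3, 15 mod 4=3
i=1  r:2·3+1->7  c:3

7,3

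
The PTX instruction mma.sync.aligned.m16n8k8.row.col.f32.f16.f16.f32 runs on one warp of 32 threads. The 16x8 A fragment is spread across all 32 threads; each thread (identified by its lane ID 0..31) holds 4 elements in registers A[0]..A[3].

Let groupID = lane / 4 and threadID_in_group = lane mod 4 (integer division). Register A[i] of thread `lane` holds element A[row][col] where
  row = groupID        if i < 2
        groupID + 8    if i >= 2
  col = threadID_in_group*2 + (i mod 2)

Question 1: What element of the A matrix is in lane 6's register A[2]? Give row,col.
L=6=>grp=6>>2=1, tig=6&3=2
[2]=>row 1+8=9  col 2·2+0=4

9,4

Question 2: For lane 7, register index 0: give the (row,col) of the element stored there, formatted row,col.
L=7->g=7>>2=1, t=7&3=3
[0]->row 1+0=1  col 3·2+0=6

1,6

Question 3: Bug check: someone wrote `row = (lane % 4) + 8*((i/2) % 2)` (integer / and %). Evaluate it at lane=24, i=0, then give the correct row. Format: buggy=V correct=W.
`(lane % 4) + 8*((i/2) % 2)`[24,0]⇒0
24: gr=6,th=0
[0] (6+0,0*2+0) = (6,0)
row: 0 vs 6

buggy=0 correct=6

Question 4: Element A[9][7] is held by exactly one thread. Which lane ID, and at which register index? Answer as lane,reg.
7,3

r:9=>grp=1,rB=1  c:7=>tig=3,lo=1
L=1*4+3=7  i=1*2+1=3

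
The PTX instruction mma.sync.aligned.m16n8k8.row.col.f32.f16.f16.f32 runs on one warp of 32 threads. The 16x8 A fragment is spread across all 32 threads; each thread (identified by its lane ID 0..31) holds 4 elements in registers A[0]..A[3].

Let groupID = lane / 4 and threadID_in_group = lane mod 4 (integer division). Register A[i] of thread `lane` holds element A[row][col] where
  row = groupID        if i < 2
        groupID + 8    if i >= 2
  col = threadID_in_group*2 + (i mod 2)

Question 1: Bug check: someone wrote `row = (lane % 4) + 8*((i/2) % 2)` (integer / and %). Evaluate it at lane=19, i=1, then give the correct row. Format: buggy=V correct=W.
buggy=3 correct=4

`(lane % 4) + 8*((i/2) % 2)`[19,1]→3
lane 19→19/4=4, 19 mod 4=3
i=1  r:4+0→4  c:2·3+1→7
row: 3 vs 4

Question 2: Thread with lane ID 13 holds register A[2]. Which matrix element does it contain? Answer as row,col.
lane 13->13/4=3, 13 mod 4=1
i=2  r:3+8->11  c:2·1+0->2

11,2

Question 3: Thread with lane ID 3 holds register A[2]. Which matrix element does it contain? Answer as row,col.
8,6

lane 3: grp=0 (3/4), tig=3 (3%4)
i=2: r=0+8=8, c=3*2+0=6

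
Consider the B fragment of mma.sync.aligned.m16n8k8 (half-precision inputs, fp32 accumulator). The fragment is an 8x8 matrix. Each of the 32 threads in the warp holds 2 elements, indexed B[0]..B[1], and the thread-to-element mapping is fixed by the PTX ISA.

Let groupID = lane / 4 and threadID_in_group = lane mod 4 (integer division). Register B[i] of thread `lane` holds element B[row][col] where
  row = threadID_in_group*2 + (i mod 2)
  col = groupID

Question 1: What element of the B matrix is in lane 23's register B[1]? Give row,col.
7,5

L=23->g=23>>2=5, t=23&3=3
[1]->row 3·2+1=7  col g=5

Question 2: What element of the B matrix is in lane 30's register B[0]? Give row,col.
L=30->gid=30>>2=7, tid=30&3=2
[0]->row 2·2+0=4  col gid=7

4,7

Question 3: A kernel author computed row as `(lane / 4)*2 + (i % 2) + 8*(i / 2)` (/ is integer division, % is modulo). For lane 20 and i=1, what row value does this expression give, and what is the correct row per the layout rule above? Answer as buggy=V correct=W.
buggy=11 correct=1

`(lane / 4)*2 + (i % 2) + 8*(i / 2)`[20,1]=>11
20: grp=5,tig=0
[1] (0*2+1,5) = (1,5)
row: 11 vs 1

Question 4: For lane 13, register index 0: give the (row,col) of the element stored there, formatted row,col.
2,3

lane 13: gid=3 (13/4), tid=1 (13%4)
i=0: r=1*2+0=2, c=gid=3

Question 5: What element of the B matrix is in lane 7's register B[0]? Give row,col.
6,1

L=7→G=7>>2=1, T=7&3=3
[0]→row 3·2+0=6  col G=1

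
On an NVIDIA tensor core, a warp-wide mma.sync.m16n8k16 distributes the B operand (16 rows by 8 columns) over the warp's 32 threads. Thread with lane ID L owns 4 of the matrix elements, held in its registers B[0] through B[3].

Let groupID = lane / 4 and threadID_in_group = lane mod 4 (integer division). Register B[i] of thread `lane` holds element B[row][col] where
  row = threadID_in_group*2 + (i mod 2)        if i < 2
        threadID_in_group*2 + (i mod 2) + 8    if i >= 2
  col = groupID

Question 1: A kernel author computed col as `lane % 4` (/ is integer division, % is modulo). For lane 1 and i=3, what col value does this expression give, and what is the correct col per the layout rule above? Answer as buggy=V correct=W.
`lane % 4`[1,3]=>1
lane 1: grp=0 (1/4), tig=1 (1%4)
i=3: r=1*2+1+8=11, c=grp=0
col: 1 vs 0

buggy=1 correct=0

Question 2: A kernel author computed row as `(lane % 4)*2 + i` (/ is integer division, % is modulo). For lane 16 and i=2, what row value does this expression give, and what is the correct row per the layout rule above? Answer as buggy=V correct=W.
`(lane % 4)*2 + i`[16,2]->2
lane 16: g=4 (16/4), t=0 (16%4)
i=2: r=0*2+0+8=8, c=g=4
row: 2 vs 8

buggy=2 correct=8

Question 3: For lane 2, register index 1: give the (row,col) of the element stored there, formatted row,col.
lane 2: gid=0 (2/4), tid=2 (2%4)
i=1: r=2*2+1+0=5, c=gid=0

5,0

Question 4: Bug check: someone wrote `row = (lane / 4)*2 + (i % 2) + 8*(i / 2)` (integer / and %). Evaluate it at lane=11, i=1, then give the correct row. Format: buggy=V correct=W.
`(lane / 4)*2 + (i % 2) + 8*(i / 2)`[11,1]->5
L=11->gid=11>>2=2, tid=11&3=3
[1]->row 3·2+1+0=7  col gid=2
row: 5 vs 7

buggy=5 correct=7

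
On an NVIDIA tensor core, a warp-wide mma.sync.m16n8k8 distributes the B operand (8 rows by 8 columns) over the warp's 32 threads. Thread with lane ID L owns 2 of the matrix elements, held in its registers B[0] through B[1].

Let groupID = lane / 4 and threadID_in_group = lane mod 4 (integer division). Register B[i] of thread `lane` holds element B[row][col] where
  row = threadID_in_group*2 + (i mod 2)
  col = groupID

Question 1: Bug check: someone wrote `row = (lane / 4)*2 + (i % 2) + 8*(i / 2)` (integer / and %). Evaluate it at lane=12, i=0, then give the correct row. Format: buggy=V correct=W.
`(lane / 4)*2 + (i % 2) + 8*(i / 2)`[12,0]⇒6
lane 12⇒12/4=3, 12 mod 4=0
i=0  r:2·0+0⇒0  c:3
row: 6 vs 0

buggy=6 correct=0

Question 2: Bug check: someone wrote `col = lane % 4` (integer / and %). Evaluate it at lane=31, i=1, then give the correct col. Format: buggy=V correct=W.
buggy=3 correct=7

`lane % 4`[31,1]->3
31: g=7,t=3
[1] (3*2+1,7) = (7,7)
col: 3 vs 7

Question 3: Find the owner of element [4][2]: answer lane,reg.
10,0

c=2⇒gr=2  r=4⇒th=2,odd=0
L=2*4+2=10  i=0=0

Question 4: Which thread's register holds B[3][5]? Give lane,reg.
21,1

c=5⇒gr=5  r=3⇒th=1,odd=1
L=5*4+1=21  i=1=1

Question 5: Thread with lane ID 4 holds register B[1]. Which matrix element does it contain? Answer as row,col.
1,1

4: g=1,t=0
[1] (0*2+1,1) = (1,1)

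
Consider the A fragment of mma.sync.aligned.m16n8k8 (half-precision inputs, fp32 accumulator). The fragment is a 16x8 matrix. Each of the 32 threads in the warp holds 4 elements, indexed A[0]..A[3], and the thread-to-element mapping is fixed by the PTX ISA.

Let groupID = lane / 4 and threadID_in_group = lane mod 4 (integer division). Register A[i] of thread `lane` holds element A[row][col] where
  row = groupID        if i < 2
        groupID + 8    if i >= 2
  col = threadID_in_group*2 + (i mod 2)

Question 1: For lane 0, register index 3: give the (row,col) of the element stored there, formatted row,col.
8,1

L=0->gid=0>>2=0, tid=0&3=0
[3]->row 0+8=8  col 0·2+1=1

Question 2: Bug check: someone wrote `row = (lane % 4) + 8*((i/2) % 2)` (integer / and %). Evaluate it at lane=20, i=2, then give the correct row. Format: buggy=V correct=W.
`(lane % 4) + 8*((i/2) % 2)`[20,2]->8
20: gid=5,tid=0
[2] (5+8,0*2+0) = (13,0)
row: 8 vs 13

buggy=8 correct=13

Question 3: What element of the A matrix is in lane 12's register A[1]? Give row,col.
3,1

12: grp=3,tig=0
[1] (3+0,0*2+1) = (3,1)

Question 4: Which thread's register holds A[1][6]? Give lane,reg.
7,0

r=1⇒gr=1,Rb=0  c=6⇒th=3,odd=0
L=1*4+3=7  i=0*2+0=0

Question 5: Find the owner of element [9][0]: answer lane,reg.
4,2

r=9->g=1,rb=1  c=0->t=0,b0=0
L=1*4+0=4  i=1*2+0=2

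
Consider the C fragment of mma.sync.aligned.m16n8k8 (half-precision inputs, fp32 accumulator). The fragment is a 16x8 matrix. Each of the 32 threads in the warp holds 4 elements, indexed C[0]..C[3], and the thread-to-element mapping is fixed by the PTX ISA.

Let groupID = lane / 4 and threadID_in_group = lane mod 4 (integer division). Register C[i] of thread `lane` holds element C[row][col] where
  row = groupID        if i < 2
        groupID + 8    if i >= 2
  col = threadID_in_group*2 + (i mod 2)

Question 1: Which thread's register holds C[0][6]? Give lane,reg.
3,0

r=0->g=0,rb=0  c=6->t=3,b0=0
L=0*4+3=3  i=0*2+0=0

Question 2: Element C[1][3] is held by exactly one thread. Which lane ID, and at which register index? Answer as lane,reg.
r=1→G=1,rhi=0  c=3→T=1,p=1
L=1*4+1=5  i=0*2+1=1

5,1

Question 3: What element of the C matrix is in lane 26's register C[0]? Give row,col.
L=26->g=26>>2=6, t=26&3=2
[0]->row 6+0=6  col 2·2+0=4

6,4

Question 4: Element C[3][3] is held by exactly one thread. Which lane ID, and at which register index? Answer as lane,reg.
r:3=>grp=3,rB=0  c:3=>tig=1,lo=1
L=3*4+1=13  i=0*2+1=1

13,1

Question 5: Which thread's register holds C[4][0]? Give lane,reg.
r: 4->gid=4,r8=0  c: 0->tid=0,i&1=0
L=4*4+0=16  i=0*2+0=0

16,0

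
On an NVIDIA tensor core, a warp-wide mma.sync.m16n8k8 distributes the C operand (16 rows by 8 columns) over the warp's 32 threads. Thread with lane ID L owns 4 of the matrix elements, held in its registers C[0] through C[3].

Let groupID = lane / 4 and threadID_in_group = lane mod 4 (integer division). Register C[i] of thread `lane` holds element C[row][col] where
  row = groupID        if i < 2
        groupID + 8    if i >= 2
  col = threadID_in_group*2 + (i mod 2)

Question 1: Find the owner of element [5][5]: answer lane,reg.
r=5⇒gr=5,Rb=0  c=5⇒th=2,odd=1
L=5*4+2=22  i=0*2+1=1

22,1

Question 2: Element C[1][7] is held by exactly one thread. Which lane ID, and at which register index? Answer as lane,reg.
7,1

r=1⇒gr=1,Rb=0  c=7⇒th=3,odd=1
L=1*4+3=7  i=0*2+1=1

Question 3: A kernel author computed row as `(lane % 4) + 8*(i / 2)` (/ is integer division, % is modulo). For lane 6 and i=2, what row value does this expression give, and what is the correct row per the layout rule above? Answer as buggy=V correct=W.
`(lane % 4) + 8*(i / 2)`[6,2]⇒10
6: gr=1,th=2
[2] (1+8,2*2+0) = (9,4)
row: 10 vs 9

buggy=10 correct=9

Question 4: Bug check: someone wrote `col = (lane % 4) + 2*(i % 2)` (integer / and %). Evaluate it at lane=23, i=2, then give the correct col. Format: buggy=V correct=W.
`(lane % 4) + 2*(i % 2)`[23,2]->3
lane 23: gid=5 (23/4), tid=3 (23%4)
i=2: r=5+8=13, c=3*2+0=6
col: 3 vs 6

buggy=3 correct=6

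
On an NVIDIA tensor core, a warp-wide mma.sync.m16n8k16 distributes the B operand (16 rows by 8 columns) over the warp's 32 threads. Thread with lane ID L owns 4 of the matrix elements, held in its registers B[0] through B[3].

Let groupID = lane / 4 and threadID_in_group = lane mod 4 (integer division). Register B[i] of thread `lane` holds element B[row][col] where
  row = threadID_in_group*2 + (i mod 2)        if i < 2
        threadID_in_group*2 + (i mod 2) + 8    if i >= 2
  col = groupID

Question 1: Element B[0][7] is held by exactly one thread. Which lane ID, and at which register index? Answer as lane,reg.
c=7->g=7  r=0->rb=0,t=0,b0=0
L=7*4+0=28  i=0*2+0=0

28,0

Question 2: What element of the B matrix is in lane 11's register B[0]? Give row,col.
6,2

lane 11: grp=2 (11/4), tig=3 (11%4)
i=0: r=3*2+0+0=6, c=grp=2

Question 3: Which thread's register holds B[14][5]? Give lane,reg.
23,2

c:5=>grp=5  r:14=>rB=1,tig=3,lo=0
L=5*4+3=23  i=1*2+0=2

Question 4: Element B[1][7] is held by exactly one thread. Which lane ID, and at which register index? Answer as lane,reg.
c=7->g=7  r=1->rb=0,t=0,b0=1
L=7*4+0=28  i=0*2+1=1

28,1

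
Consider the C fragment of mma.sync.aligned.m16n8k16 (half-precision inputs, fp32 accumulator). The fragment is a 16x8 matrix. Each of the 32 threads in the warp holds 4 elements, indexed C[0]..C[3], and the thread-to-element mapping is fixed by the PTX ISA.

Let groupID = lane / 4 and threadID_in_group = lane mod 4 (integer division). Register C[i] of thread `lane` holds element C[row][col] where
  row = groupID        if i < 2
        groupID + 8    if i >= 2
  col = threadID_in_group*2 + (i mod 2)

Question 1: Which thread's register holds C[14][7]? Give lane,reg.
27,3

r: 14->gid=6,r8=1  c: 7->tid=3,i&1=1
L=6*4+3=27  i=1*2+1=3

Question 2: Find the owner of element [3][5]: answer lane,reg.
14,1

r=3->g=3,rb=0  c=5->t=2,b0=1
L=3*4+2=14  i=0*2+1=1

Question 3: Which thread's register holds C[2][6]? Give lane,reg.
r:2=>grp=2,rB=0  c:6=>tig=3,lo=0
L=2*4+3=11  i=0*2+0=0

11,0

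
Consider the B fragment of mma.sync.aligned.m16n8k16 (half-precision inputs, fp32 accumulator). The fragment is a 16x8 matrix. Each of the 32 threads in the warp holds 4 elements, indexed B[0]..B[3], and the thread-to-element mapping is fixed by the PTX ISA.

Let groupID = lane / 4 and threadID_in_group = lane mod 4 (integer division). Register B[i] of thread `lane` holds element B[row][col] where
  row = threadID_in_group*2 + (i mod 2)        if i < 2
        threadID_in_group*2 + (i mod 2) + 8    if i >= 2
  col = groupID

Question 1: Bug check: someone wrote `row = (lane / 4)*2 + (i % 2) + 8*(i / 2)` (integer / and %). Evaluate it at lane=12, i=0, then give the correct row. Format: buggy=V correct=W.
buggy=6 correct=0

`(lane / 4)*2 + (i % 2) + 8*(i / 2)`[12,0]->6
L=12->g=12>>2=3, t=12&3=0
[0]->row 0·2+0+0=0  col g=3
row: 6 vs 0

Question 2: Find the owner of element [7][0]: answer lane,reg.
3,1

c=0→G=0  r=7→rhi=0,T=3,p=1
L=0*4+3=3  i=0*2+1=1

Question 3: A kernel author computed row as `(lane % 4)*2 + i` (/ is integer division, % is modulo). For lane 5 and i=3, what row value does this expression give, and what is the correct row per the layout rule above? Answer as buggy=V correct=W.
buggy=5 correct=11

`(lane % 4)*2 + i`[5,3]->5
5: g=1,t=1
[3] (1*2+1+8,1) = (11,1)
row: 5 vs 11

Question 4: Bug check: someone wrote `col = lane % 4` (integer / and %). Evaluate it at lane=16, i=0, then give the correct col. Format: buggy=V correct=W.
buggy=0 correct=4

`lane % 4`[16,0]⇒0
lane 16: gr=4 (16/4), th=0 (16%4)
i=0: r=0*2+0+0=0, c=gr=4
col: 0 vs 4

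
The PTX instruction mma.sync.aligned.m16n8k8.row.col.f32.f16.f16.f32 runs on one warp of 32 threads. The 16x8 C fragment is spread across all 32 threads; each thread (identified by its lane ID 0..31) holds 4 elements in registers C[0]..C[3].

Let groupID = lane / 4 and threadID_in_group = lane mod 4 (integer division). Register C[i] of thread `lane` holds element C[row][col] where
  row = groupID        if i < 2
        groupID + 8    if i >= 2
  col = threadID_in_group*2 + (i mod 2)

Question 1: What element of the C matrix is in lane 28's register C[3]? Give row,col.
lane 28→28/4=7, 28 mod 4=0
i=3  r:7+8→15  c:2·0+1→1

15,1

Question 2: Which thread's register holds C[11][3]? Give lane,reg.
13,3

r: 11->gid=3,r8=1  c: 3->tid=1,i&1=1
L=3*4+1=13  i=1*2+1=3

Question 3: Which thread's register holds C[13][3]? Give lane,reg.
21,3

r: 13->gid=5,r8=1  c: 3->tid=1,i&1=1
L=5*4+1=21  i=1*2+1=3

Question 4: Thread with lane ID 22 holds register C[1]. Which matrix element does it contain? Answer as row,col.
lane 22: grp=5 (22/4), tig=2 (22%4)
i=1: r=5+0=5, c=2*2+1=5

5,5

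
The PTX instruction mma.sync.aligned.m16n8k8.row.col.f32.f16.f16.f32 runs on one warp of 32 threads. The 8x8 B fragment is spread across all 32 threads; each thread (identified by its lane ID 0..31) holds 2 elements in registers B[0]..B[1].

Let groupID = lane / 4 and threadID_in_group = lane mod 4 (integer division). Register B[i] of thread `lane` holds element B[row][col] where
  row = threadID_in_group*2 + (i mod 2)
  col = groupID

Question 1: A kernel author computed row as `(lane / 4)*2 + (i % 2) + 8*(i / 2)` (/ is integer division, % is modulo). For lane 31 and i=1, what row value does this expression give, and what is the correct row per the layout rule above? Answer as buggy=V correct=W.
`(lane / 4)*2 + (i % 2) + 8*(i / 2)`[31,1]->15
L=31->g=31>>2=7, t=31&3=3
[1]->row 3·2+1=7  col g=7
row: 15 vs 7

buggy=15 correct=7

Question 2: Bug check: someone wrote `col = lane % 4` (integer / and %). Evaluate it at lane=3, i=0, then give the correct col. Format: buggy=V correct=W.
buggy=3 correct=0

`lane % 4`[3,0]->3
L=3->gid=3>>2=0, tid=3&3=3
[0]->row 3·2+0=6  col gid=0
col: 3 vs 0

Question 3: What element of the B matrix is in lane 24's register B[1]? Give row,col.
lane 24->24/4=6, 24 mod 4=0
i=1  r:2·0+1->1  c:6

1,6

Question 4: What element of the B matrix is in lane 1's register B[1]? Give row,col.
lane 1: gr=0 (1/4), th=1 (1%4)
i=1: r=1*2+1=3, c=gr=0

3,0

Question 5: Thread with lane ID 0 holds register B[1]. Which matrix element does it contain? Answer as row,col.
1,0

L=0->g=0>>2=0, t=0&3=0
[1]->row 0·2+1=1  col g=0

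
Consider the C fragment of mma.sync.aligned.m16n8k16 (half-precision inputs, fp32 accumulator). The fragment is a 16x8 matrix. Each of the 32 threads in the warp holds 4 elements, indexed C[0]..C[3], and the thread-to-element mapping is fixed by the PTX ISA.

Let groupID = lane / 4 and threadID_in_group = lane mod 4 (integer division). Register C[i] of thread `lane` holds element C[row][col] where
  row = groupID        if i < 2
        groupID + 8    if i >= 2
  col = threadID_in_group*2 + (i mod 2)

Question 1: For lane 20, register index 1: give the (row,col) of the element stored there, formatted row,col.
5,1

lane 20: gr=5 (20/4), th=0 (20%4)
i=1: r=5+0=5, c=0*2+1=1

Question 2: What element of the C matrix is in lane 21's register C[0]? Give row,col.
L=21⇒gr=21>>2=5, th=21&3=1
[0]⇒row 5+0=5  col 1·2+0=2

5,2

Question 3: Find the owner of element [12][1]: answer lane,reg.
r=12⇒gr=4,Rb=1  c=1⇒th=0,odd=1
L=4*4+0=16  i=1*2+1=3

16,3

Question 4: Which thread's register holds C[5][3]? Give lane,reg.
21,1

r=5→G=5,rhi=0  c=3→T=1,p=1
L=5*4+1=21  i=0*2+1=1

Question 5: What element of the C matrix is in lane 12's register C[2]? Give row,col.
12: gid=3,tid=0
[2] (3+8,0*2+0) = (11,0)

11,0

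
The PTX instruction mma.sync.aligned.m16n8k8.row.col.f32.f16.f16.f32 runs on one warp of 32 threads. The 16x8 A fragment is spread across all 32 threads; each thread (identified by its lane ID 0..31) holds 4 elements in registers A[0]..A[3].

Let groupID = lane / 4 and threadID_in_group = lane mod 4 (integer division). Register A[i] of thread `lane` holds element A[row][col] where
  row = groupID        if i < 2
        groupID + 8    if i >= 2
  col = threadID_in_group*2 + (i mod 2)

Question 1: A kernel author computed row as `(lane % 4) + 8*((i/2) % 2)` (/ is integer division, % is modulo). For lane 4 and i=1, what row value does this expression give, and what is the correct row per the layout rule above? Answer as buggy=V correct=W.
`(lane % 4) + 8*((i/2) % 2)`[4,1]→0
L=4→G=4>>2=1, T=4&3=0
[1]→row 1+0=1  col 0·2+1=1
row: 0 vs 1

buggy=0 correct=1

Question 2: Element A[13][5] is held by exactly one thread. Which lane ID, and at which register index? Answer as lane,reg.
22,3

r:13=>grp=5,rB=1  c:5=>tig=2,lo=1
L=5*4+2=22  i=1*2+1=3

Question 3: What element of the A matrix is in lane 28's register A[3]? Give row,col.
15,1

28: g=7,t=0
[3] (7+8,0*2+1) = (15,1)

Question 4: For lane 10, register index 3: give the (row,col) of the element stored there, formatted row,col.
lane 10→10/4=2, 10 mod 4=2
i=3  r:2+8→10  c:2·2+1→5

10,5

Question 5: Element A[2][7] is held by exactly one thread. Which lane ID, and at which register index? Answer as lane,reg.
r=2⇒gr=2,Rb=0  c=7⇒th=3,odd=1
L=2*4+3=11  i=0*2+1=1

11,1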